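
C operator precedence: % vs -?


'%' is multiplicative (level 10); '-' is additive (level 9)
Higher level binds tighter
'%' has higher precedence than '-'


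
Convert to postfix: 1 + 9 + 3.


Left to right (same or higher precedence on left)
Postfix: 1 9 + 3 +


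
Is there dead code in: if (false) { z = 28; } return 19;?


condition is constant false, so the whole block is unreachable
Dead: 'if (false) { z = 28; }'


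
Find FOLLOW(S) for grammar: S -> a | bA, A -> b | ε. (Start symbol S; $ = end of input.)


$ ∈ FOLLOW(S). For each A -> αBβ: add FIRST(β)\{ε} to FOLLOW(B); if β nullable, add FOLLOW(A).
FOLLOW(S) = {$}


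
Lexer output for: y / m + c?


Scan left to right, longest-match per lexeme
Tokens: ID(y), OP(/), ID(m), OP(+), ID(c)


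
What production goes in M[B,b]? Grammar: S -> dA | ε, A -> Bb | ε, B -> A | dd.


For [B, b]: 'b' ∈ FIRST(A)
Entry: B -> A


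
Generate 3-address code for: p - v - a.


Break into single-operator statements:
t1 = p - v
t2 = t1 - a


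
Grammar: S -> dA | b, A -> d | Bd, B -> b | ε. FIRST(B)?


Per alternative of B: FIRST(b) = {b}; FIRST(ε) = {ε}
FIRST(B) = {b, ε}


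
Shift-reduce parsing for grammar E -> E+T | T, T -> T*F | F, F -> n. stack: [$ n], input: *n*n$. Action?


'n' on top is the handle for F -> n
Action: reduce (F -> n)


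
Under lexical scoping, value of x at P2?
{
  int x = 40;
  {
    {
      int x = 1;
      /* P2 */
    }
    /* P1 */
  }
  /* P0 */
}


x declared in the same block as P2
x = 1


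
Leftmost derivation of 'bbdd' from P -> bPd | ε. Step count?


Derivation: P => bPd => bbPdd => bbdd
Steps: 3


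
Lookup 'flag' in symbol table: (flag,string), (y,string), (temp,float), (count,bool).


Lookup 'flag' → type string


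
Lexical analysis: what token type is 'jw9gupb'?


Pattern: letter/underscore followed by alphanumerics, not a keyword
Type: IDENTIFIER


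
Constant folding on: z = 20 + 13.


20 + 13 = 33 at compile time
Optimized: z = 33


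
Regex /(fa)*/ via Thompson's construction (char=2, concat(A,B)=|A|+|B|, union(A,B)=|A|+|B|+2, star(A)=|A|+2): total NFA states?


Syntax tree has 2 char leaf(s), 0 union(s), 1 star(s)
chars contribute 2×2 = 4; each union adds +2; each star adds +2
Total: 4 + 0 + 2 = 6 states


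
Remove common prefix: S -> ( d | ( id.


Common prefix: '('
Factored: S -> ( S', S' -> d | id


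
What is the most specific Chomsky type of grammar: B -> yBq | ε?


Single nonterminal LHS, but y^n q^n is not regular
Classification: Type 2 (Context-Free)


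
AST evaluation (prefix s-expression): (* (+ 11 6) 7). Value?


Evaluate inner: (+ 11 6) = 17
Evaluate root: (* 17 7) = 119
Result: 119


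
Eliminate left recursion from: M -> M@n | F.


Left-recursive alternatives: M@n; non-recursive: F
Introduce M': M -> FM', M' -> @nM' | ε


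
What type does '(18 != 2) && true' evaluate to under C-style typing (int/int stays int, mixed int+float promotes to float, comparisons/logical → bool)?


Operand types: bool && bool
Rule: logical operators take bool operands and yield bool
Result type: bool


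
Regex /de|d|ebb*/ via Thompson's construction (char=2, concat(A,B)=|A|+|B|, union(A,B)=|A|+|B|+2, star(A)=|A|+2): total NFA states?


Syntax tree has 6 char leaf(s), 2 union(s), 1 star(s)
chars contribute 6×2 = 12; each union adds +2; each star adds +2
Total: 12 + 4 + 2 = 18 states


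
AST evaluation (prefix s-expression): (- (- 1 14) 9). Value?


Evaluate inner: (- 1 14) = -13
Evaluate root: (- -13 9) = -22
Result: -22


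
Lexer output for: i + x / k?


Scan left to right, longest-match per lexeme
Tokens: ID(i), OP(+), ID(x), OP(/), ID(k)


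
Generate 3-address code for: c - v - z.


Break into single-operator statements:
t1 = c - v
t2 = t1 - z


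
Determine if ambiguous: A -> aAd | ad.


balanced a^n…d^n: each string has a unique parse
Unambiguous


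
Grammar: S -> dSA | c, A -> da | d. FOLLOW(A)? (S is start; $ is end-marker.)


$ ∈ FOLLOW(S). For each A -> αBβ: add FIRST(β)\{ε} to FOLLOW(B); if β nullable, add FOLLOW(A).
FOLLOW(A) = {$, d}


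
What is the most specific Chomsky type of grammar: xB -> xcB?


LHS has context (more than one symbol) and |LHS| ≤ |RHS|
Classification: Type 1 (Context-Sensitive)


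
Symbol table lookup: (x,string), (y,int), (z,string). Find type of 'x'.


Lookup 'x' → type string


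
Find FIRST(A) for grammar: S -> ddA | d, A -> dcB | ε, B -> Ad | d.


Per alternative of A: FIRST(dcB) = {d}; FIRST(ε) = {ε}
FIRST(A) = {d, ε}


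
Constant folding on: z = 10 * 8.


10 * 8 = 80 at compile time
Optimized: z = 80


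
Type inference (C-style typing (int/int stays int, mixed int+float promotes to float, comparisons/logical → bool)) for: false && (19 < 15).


Operand types: bool && bool
Rule: logical operators take bool operands and yield bool
Result type: bool


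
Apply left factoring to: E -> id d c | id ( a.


Common prefix: 'id'
Factored: E -> id E', E' -> d c | ( a


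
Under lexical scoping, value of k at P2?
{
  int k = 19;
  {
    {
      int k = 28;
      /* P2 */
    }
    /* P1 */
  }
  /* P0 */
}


k declared in the same block as P2
k = 28


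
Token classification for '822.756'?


Pattern: digits with a decimal point
Type: FLOAT_LITERAL


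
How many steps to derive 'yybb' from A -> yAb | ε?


Derivation: A => yAb => yyAbb => yybb
Steps: 3


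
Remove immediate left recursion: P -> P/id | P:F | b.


Left-recursive alternatives: P/id, P:F; non-recursive: b
Introduce P': P -> bP', P' -> /idP' | :FP' | ε


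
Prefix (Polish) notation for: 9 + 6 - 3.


left-to-right (same/higher precedence on left): tree is (- (+ 9 6) 3)
Prefix: - + 9 6 3


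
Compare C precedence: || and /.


'/' is multiplicative (level 10); '||' is logical OR (level 1)
Higher level binds tighter
'/' has higher precedence than '||'


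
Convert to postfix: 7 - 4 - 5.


Left to right (same or higher precedence on left)
Postfix: 7 4 - 5 -


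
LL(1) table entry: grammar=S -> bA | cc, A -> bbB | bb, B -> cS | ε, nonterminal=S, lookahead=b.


For [S, b]: 'b' ∈ FIRST(bA)
Entry: S -> bA


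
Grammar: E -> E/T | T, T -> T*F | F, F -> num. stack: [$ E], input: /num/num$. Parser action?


shift '/' to continue E -> E/T
Action: shift


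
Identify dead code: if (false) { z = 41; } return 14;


condition is constant false, so the whole block is unreachable
Dead: 'if (false) { z = 41; }'


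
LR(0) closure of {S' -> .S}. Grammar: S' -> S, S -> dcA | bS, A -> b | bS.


Start: S' -> .S
For each item with dot before a nonterminal B, add B -> .γ for every B-production
Closure: [S' -> .S, S -> .dcA, S -> .bS]


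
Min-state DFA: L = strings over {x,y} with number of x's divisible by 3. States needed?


Track (count of x) mod 3: states 0..2, accept at 0
Minimal DFA: 3 states


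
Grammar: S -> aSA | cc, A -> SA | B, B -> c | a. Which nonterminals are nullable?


A nonterminal is nullable iff some alternative derives ε (directly, or every symbol in it is nullable)
Nullable: {}


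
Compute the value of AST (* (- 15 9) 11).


Evaluate inner: (- 15 9) = 6
Evaluate root: (* 6 11) = 66
Result: 66


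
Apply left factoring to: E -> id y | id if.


Common prefix: 'id'
Factored: E -> id E', E' -> y | if


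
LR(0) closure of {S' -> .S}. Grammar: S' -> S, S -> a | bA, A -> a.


Start: S' -> .S
For each item with dot before a nonterminal B, add B -> .γ for every B-production
Closure: [S' -> .S, S -> .a, S -> .bA]


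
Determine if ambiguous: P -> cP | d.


right-linear, alternatives start with distinct terminals 'c' vs 'd': unique leftmost derivation
Unambiguous


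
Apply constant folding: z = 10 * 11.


10 * 11 = 110 at compile time
Optimized: z = 110


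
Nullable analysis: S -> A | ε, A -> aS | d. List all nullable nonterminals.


A nonterminal is nullable iff some alternative derives ε (directly, or every symbol in it is nullable)
Nullable: {S}


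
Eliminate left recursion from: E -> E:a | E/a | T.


Left-recursive alternatives: E:a, E/a; non-recursive: T
Introduce E': E -> TE', E' -> :aE' | /aE' | ε


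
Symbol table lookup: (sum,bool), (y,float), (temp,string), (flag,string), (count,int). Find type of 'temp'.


Lookup 'temp' → type string


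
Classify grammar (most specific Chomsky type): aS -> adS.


LHS has context (more than one symbol) and |LHS| ≤ |RHS|
Classification: Type 1 (Context-Sensitive)


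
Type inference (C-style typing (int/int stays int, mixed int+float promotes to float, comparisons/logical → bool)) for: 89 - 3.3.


Operand types: int - float
Rule: mixed int/float promotes to float; int/int stays int
Result type: float


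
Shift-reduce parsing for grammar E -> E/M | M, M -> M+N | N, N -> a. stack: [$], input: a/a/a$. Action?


no handle on stack; shift 'a'
Action: shift


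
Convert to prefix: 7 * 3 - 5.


left-to-right (same/higher precedence on left): tree is (- (* 7 3) 5)
Prefix: - * 7 3 5


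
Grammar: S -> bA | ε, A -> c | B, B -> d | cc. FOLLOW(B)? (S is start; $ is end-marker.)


$ ∈ FOLLOW(S). For each A -> αBβ: add FIRST(β)\{ε} to FOLLOW(B); if β nullable, add FOLLOW(A).
FOLLOW(B) = {$}


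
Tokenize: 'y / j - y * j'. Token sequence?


Scan left to right, longest-match per lexeme
Tokens: ID(y), OP(/), ID(j), OP(-), ID(y), OP(*), ID(j)


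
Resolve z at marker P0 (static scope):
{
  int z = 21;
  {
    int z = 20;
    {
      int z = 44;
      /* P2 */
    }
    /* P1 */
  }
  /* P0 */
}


z declared in the same block as P0
z = 21


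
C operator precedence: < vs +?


'+' is additive (level 9); '<' is relational (level 7)
Higher level binds tighter
'+' has higher precedence than '<'


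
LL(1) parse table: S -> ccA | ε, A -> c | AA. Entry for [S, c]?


For [S, c]: 'c' ∈ FIRST(ccA)
Entry: S -> ccA


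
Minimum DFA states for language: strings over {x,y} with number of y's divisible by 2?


Track (count of y) mod 2: states 0..1, accept at 0
Minimal DFA: 2 states


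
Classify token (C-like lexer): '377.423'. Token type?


Pattern: digits with a decimal point
Type: FLOAT_LITERAL


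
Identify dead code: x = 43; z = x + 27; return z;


x is read by z's definition; z is returned
No dead code


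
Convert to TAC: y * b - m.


Break into single-operator statements:
t1 = y * b
t2 = t1 - m


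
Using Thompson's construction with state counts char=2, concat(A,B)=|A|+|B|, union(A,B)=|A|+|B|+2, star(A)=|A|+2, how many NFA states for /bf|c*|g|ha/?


Syntax tree has 6 char leaf(s), 3 union(s), 1 star(s)
chars contribute 6×2 = 12; each union adds +2; each star adds +2
Total: 12 + 6 + 2 = 20 states


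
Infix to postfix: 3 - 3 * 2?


* has higher precedence, evaluate 3*2 first
Postfix: 3 3 2 * -


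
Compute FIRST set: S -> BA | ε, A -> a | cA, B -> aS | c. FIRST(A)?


Per alternative of A: FIRST(a) = {a}; FIRST(cA) = {c}
FIRST(A) = {a, c}


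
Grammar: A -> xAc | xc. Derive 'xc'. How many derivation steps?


Derivation: A => xc
Steps: 1


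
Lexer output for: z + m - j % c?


Scan left to right, longest-match per lexeme
Tokens: ID(z), OP(+), ID(m), OP(-), ID(j), OP(%), ID(c)


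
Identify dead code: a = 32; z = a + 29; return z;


a is read by z's definition; z is returned
No dead code


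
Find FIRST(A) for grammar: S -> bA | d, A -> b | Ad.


Per alternative of A: FIRST(b) = {b}; FIRST(Ad) = {b}
FIRST(A) = {b}


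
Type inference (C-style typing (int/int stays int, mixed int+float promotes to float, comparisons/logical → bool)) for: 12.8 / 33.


Operand types: float / int
Rule: mixed int/float promotes to float; int/int stays int
Result type: float


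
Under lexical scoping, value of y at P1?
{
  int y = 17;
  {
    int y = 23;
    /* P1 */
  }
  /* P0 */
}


y declared in the same block as P1
y = 23


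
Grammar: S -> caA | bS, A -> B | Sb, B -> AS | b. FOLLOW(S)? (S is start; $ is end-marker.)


$ ∈ FOLLOW(S). For each A -> αBβ: add FIRST(β)\{ε} to FOLLOW(B); if β nullable, add FOLLOW(A).
FOLLOW(S) = {$, b, c}


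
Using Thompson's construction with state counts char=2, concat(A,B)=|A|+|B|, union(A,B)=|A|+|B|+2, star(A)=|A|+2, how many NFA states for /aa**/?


Syntax tree has 2 char leaf(s), 0 union(s), 2 star(s)
chars contribute 2×2 = 4; each union adds +2; each star adds +2
Total: 4 + 0 + 4 = 8 states


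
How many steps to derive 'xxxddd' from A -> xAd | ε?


Derivation: A => xAd => xxAdd => xxxAddd => xxxddd
Steps: 4


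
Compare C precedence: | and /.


'/' is multiplicative (level 10); '|' is bitwise OR (level 3)
Higher level binds tighter
'/' has higher precedence than '|'


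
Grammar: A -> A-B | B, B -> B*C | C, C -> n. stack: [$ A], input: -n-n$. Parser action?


shift '-' to continue A -> A-B
Action: shift


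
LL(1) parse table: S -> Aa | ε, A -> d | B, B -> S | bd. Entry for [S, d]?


For [S, d]: 'd' ∈ FIRST(Aa)
Entry: S -> Aa


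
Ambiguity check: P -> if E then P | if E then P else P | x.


dangling else: 'if E then if E then x else x' parses two ways
Ambiguous


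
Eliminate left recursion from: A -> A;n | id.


Left-recursive alternatives: A;n; non-recursive: id
Introduce A': A -> idA', A' -> ;nA' | ε


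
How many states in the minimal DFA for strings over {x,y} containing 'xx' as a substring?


KMP-style automaton: 2 progress states + 1 absorbing accept = 3
Minimal DFA: 3 states


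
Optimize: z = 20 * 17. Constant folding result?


20 * 17 = 340 at compile time
Optimized: z = 340


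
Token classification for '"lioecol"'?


Pattern: double-quoted sequence
Type: STRING_LITERAL


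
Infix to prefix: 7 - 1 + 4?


left-to-right (same/higher precedence on left): tree is (+ (- 7 1) 4)
Prefix: + - 7 1 4


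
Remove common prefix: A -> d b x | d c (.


Common prefix: 'd'
Factored: A -> d A', A' -> b x | c (


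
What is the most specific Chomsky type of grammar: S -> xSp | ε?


Single nonterminal LHS, but x^n p^n is not regular
Classification: Type 2 (Context-Free)


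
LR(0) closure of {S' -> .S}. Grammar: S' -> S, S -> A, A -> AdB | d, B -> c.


Start: S' -> .S
For each item with dot before a nonterminal B, add B -> .γ for every B-production
Closure: [S' -> .S, S -> .A, A -> .AdB, A -> .d]


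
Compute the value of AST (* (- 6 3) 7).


Evaluate inner: (- 6 3) = 3
Evaluate root: (* 3 7) = 21
Result: 21


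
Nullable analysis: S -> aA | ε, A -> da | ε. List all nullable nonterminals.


A nonterminal is nullable iff some alternative derives ε (directly, or every symbol in it is nullable)
Nullable: {A, S}


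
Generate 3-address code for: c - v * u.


Break into single-operator statements:
t1 = v * u
t2 = c - t1


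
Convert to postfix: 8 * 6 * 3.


Left to right (same or higher precedence on left)
Postfix: 8 6 * 3 *


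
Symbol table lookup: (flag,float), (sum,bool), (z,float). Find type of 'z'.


Lookup 'z' → type float


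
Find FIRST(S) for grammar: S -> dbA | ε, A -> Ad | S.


Per alternative of S: FIRST(dbA) = {d}; FIRST(ε) = {ε}
FIRST(S) = {d, ε}


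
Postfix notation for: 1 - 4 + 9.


Left to right (same or higher precedence on left)
Postfix: 1 4 - 9 +


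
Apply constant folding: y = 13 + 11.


13 + 11 = 24 at compile time
Optimized: y = 24


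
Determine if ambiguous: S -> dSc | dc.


balanced d^n…c^n: each string has a unique parse
Unambiguous


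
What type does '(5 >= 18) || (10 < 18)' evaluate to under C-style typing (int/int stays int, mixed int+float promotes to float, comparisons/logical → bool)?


Operand types: bool || bool
Rule: logical operators take bool operands and yield bool
Result type: bool


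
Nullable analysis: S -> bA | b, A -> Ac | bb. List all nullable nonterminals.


A nonterminal is nullable iff some alternative derives ε (directly, or every symbol in it is nullable)
Nullable: {}


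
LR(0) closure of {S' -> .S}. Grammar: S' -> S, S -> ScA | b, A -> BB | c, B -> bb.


Start: S' -> .S
For each item with dot before a nonterminal B, add B -> .γ for every B-production
Closure: [S' -> .S, S -> .ScA, S -> .b]


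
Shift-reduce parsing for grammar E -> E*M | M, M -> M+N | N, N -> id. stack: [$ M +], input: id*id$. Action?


no handle; shift 'id'
Action: shift


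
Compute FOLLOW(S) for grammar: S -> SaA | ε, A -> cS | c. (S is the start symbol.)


$ ∈ FOLLOW(S). For each A -> αBβ: add FIRST(β)\{ε} to FOLLOW(B); if β nullable, add FOLLOW(A).
FOLLOW(S) = {$, a}


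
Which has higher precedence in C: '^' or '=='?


'==' is equality (level 6); '^' is bitwise XOR (level 4)
Higher level binds tighter
'==' has higher precedence than '^'


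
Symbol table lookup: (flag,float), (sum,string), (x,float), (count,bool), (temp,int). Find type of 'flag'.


Lookup 'flag' → type float


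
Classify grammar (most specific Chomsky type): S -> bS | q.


Right-linear: every RHS is a terminal or a terminal followed by one nonterminal
Classification: Type 3 (Regular)


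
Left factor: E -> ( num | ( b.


Common prefix: '('
Factored: E -> ( E', E' -> num | b


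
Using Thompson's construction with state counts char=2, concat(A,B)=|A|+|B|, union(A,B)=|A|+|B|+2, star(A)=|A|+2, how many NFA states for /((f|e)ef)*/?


Syntax tree has 4 char leaf(s), 1 union(s), 1 star(s)
chars contribute 4×2 = 8; each union adds +2; each star adds +2
Total: 8 + 2 + 2 = 12 states


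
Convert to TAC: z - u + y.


Break into single-operator statements:
t1 = z - u
t2 = t1 + y


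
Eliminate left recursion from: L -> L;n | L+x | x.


Left-recursive alternatives: L;n, L+x; non-recursive: x
Introduce L': L -> xL', L' -> ;nL' | +xL' | ε


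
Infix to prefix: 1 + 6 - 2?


left-to-right (same/higher precedence on left): tree is (- (+ 1 6) 2)
Prefix: - + 1 6 2


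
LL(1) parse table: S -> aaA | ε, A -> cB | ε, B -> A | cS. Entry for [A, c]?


For [A, c]: 'c' ∈ FIRST(cB)
Entry: A -> cB


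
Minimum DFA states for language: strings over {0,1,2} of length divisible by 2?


Track length mod 2: states 0..1, accept at 0
Minimal DFA: 2 states


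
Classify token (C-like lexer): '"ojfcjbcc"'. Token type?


Pattern: double-quoted sequence
Type: STRING_LITERAL


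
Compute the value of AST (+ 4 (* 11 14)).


Evaluate inner: (* 11 14) = 154
Evaluate root: (+ 4 154) = 158
Result: 158


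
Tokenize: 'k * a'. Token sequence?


Scan left to right, longest-match per lexeme
Tokens: ID(k), OP(*), ID(a)


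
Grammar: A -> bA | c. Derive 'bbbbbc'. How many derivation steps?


Derivation: A => bA => bbA => bbbA => bbbbA => bbbbbA => bbbbbc
Steps: 6


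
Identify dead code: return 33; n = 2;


statement follows a return and is unreachable
Dead: 'n = 2'


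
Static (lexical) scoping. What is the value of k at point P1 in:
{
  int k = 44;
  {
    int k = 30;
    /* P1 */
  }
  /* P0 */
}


k declared in the same block as P1
k = 30


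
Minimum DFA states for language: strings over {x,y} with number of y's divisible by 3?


Track (count of y) mod 3: states 0..2, accept at 0
Minimal DFA: 3 states


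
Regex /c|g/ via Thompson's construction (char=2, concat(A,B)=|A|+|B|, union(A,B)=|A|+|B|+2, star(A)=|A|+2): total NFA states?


Syntax tree has 2 char leaf(s), 1 union(s), 0 star(s)
chars contribute 2×2 = 4; each union adds +2; each star adds +2
Total: 4 + 2 + 0 = 6 states


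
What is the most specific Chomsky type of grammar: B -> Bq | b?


Left-linear: every RHS is a terminal or one nonterminal followed by a terminal
Classification: Type 3 (Regular)


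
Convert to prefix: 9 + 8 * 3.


'*' binds tighter: tree is (+ 9 (* 8 3))
Prefix: + 9 * 8 3


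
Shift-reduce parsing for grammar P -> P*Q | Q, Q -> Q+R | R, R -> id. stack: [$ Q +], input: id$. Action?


no handle; shift 'id'
Action: shift


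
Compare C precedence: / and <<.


'/' is multiplicative (level 10); '<<' is shift (level 8)
Higher level binds tighter
'/' has higher precedence than '<<'


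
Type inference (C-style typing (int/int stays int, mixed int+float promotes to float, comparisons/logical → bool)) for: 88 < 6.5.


Operand types: int < float
Rule: comparison yields bool
Result type: bool


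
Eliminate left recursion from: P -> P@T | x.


Left-recursive alternatives: P@T; non-recursive: x
Introduce P': P -> xP', P' -> @TP' | ε


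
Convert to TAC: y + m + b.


Break into single-operator statements:
t1 = y + m
t2 = t1 + b


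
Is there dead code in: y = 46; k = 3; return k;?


y is assigned but never read
Dead: 'y = 46'


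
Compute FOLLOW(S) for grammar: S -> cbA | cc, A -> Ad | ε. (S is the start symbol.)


$ ∈ FOLLOW(S). For each A -> αBβ: add FIRST(β)\{ε} to FOLLOW(B); if β nullable, add FOLLOW(A).
FOLLOW(S) = {$}


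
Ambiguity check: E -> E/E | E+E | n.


'n/n+n' has two parse trees (no precedence encoded between / and +)
Ambiguous


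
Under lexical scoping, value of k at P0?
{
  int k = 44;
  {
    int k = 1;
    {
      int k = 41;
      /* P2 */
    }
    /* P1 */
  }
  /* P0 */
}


k declared in the same block as P0
k = 44


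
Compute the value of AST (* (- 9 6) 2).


Evaluate inner: (- 9 6) = 3
Evaluate root: (* 3 2) = 6
Result: 6


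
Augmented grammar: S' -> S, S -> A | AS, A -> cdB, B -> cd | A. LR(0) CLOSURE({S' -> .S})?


Start: S' -> .S
For each item with dot before a nonterminal B, add B -> .γ for every B-production
Closure: [S' -> .S, S -> .A, S -> .AS, A -> .cdB]


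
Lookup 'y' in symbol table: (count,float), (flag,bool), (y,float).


Lookup 'y' → type float


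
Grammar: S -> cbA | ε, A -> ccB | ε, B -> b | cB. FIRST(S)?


Per alternative of S: FIRST(cbA) = {c}; FIRST(ε) = {ε}
FIRST(S) = {c, ε}


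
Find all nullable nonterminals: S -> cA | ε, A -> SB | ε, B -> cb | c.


A nonterminal is nullable iff some alternative derives ε (directly, or every symbol in it is nullable)
Nullable: {A, S}


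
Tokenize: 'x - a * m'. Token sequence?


Scan left to right, longest-match per lexeme
Tokens: ID(x), OP(-), ID(a), OP(*), ID(m)


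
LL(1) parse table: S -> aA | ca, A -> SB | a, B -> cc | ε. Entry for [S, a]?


For [S, a]: 'a' ∈ FIRST(aA)
Entry: S -> aA


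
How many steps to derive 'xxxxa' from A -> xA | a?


Derivation: A => xA => xxA => xxxA => xxxxA => xxxxa
Steps: 5


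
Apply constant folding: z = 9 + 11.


9 + 11 = 20 at compile time
Optimized: z = 20


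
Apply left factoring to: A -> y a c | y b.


Common prefix: 'y'
Factored: A -> y A', A' -> a c | b


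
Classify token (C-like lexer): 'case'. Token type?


Pattern: reserved word
Type: KEYWORD


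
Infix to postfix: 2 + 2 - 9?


Left to right (same or higher precedence on left)
Postfix: 2 2 + 9 -


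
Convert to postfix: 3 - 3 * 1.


* has higher precedence, evaluate 3*1 first
Postfix: 3 3 1 * -


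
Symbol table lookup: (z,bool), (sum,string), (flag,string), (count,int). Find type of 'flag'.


Lookup 'flag' → type string


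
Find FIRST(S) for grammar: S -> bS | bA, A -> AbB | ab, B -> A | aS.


Per alternative of S: FIRST(bS) = {b}; FIRST(bA) = {b}
FIRST(S) = {b}


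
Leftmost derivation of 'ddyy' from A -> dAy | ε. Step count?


Derivation: A => dAy => ddAyy => ddyy
Steps: 3


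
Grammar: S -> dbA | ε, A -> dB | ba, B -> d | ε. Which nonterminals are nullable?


A nonterminal is nullable iff some alternative derives ε (directly, or every symbol in it is nullable)
Nullable: {B, S}


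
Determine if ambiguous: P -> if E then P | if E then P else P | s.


dangling else: 'if E then if E then s else s' parses two ways
Ambiguous


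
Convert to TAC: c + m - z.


Break into single-operator statements:
t1 = c + m
t2 = t1 - z


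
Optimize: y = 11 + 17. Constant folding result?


11 + 17 = 28 at compile time
Optimized: y = 28


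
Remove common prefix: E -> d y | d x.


Common prefix: 'd'
Factored: E -> d E', E' -> y | x


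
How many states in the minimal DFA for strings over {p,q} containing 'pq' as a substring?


KMP-style automaton: 2 progress states + 1 absorbing accept = 3
Minimal DFA: 3 states


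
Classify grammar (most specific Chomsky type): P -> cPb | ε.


Single nonterminal LHS, but c^n b^n is not regular
Classification: Type 2 (Context-Free)


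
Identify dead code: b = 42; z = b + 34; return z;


b is read by z's definition; z is returned
No dead code


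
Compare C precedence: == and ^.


'==' is equality (level 6); '^' is bitwise XOR (level 4)
Higher level binds tighter
'==' has higher precedence than '^'


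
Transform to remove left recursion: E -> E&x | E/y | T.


Left-recursive alternatives: E&x, E/y; non-recursive: T
Introduce E': E -> TE', E' -> &xE' | /yE' | ε


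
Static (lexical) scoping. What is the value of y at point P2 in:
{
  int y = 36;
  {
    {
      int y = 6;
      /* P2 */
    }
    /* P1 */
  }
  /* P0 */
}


y declared in the same block as P2
y = 6


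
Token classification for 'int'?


Pattern: reserved word
Type: KEYWORD


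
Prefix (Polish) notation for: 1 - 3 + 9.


left-to-right (same/higher precedence on left): tree is (+ (- 1 3) 9)
Prefix: + - 1 3 9


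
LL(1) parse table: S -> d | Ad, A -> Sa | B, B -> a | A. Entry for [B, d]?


For [B, d]: 'd' ∈ FIRST(A)
Entry: B -> A


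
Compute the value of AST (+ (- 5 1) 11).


Evaluate inner: (- 5 1) = 4
Evaluate root: (+ 4 11) = 15
Result: 15


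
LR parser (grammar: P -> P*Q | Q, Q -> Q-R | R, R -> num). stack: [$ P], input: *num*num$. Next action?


shift '*' to continue P -> P*Q
Action: shift


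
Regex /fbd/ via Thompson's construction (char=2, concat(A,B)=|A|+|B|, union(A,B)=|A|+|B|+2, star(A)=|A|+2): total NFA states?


Syntax tree has 3 char leaf(s), 0 union(s), 0 star(s)
chars contribute 3×2 = 6; each union adds +2; each star adds +2
Total: 6 + 0 + 0 = 6 states


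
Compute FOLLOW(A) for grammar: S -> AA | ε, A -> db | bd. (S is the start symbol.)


$ ∈ FOLLOW(S). For each A -> αBβ: add FIRST(β)\{ε} to FOLLOW(B); if β nullable, add FOLLOW(A).
FOLLOW(A) = {$, b, d}


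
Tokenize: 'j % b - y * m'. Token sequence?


Scan left to right, longest-match per lexeme
Tokens: ID(j), OP(%), ID(b), OP(-), ID(y), OP(*), ID(m)


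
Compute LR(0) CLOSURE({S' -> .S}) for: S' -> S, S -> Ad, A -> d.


Start: S' -> .S
For each item with dot before a nonterminal B, add B -> .γ for every B-production
Closure: [S' -> .S, S -> .Ad, A -> .d]


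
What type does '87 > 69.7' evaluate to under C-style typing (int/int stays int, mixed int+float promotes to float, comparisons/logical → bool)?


Operand types: int > float
Rule: comparison yields bool
Result type: bool


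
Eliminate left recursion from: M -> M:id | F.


Left-recursive alternatives: M:id; non-recursive: F
Introduce M': M -> FM', M' -> :idM' | ε


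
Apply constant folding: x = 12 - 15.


12 - 15 = -3 at compile time
Optimized: x = -3


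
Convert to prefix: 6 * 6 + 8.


left-to-right (same/higher precedence on left): tree is (+ (* 6 6) 8)
Prefix: + * 6 6 8


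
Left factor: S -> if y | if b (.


Common prefix: 'if'
Factored: S -> if S', S' -> y | b (


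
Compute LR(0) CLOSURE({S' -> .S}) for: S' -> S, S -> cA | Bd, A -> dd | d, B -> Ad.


Start: S' -> .S
For each item with dot before a nonterminal B, add B -> .γ for every B-production
Closure: [S' -> .S, S -> .cA, S -> .Bd, B -> .Ad, A -> .dd, A -> .d]


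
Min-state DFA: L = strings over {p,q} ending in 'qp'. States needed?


Track the longest suffix of input matching a prefix of 'qp': 3 classes (prefixes of length 0..2)
Minimal DFA: 3 states


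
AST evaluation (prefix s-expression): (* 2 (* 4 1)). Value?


Evaluate inner: (* 4 1) = 4
Evaluate root: (* 2 4) = 8
Result: 8


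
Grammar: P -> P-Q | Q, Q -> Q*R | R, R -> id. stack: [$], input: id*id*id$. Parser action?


no handle on stack; shift 'id'
Action: shift


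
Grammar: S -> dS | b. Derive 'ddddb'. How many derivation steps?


Derivation: S => dS => ddS => dddS => ddddS => ddddb
Steps: 5


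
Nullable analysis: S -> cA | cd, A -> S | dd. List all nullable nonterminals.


A nonterminal is nullable iff some alternative derives ε (directly, or every symbol in it is nullable)
Nullable: {}


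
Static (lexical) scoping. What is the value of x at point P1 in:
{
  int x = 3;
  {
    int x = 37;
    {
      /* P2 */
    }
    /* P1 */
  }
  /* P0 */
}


x declared in the same block as P1
x = 37


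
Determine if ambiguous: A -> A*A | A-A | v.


'v*v-v' has two parse trees (no precedence encoded between * and -)
Ambiguous


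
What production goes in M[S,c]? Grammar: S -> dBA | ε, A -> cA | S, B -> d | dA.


For [S, c]: ε is nullable and 'c' ∈ FOLLOW(S)
Entry: S -> ε


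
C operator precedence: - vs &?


'-' is additive (level 9); '&' is bitwise AND (level 5)
Higher level binds tighter
'-' has higher precedence than '&'


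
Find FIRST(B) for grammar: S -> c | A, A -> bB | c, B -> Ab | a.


Per alternative of B: FIRST(Ab) = {b, c}; FIRST(a) = {a}
FIRST(B) = {a, b, c}


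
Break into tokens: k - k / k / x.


Scan left to right, longest-match per lexeme
Tokens: ID(k), OP(-), ID(k), OP(/), ID(k), OP(/), ID(x)


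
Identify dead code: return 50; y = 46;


statement follows a return and is unreachable
Dead: 'y = 46'


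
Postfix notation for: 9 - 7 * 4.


* has higher precedence, evaluate 7*4 first
Postfix: 9 7 4 * -


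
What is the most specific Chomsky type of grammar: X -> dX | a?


Right-linear: every RHS is a terminal or a terminal followed by one nonterminal
Classification: Type 3 (Regular)


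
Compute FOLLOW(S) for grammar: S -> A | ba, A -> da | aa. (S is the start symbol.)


$ ∈ FOLLOW(S). For each A -> αBβ: add FIRST(β)\{ε} to FOLLOW(B); if β nullable, add FOLLOW(A).
FOLLOW(S) = {$}


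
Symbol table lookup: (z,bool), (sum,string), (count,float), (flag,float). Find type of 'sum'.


Lookup 'sum' → type string


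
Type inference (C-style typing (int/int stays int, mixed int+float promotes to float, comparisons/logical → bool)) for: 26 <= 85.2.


Operand types: int <= float
Rule: comparison yields bool
Result type: bool


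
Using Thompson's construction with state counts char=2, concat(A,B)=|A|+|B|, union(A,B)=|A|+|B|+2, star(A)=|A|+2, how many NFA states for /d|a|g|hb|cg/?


Syntax tree has 7 char leaf(s), 4 union(s), 0 star(s)
chars contribute 7×2 = 14; each union adds +2; each star adds +2
Total: 14 + 8 + 0 = 22 states


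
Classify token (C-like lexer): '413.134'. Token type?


Pattern: digits with a decimal point
Type: FLOAT_LITERAL


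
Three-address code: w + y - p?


Break into single-operator statements:
t1 = w + y
t2 = t1 - p


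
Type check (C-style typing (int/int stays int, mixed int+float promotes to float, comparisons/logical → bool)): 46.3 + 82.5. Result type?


Operand types: float + float
Rule: mixed int/float promotes to float; int/int stays int
Result type: float


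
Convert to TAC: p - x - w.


Break into single-operator statements:
t1 = p - x
t2 = t1 - w


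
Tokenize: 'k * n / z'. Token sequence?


Scan left to right, longest-match per lexeme
Tokens: ID(k), OP(*), ID(n), OP(/), ID(z)


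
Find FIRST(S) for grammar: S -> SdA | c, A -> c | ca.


Per alternative of S: FIRST(SdA) = {c}; FIRST(c) = {c}
FIRST(S) = {c}


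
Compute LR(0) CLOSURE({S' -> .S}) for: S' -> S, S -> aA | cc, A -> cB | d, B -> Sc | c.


Start: S' -> .S
For each item with dot before a nonterminal B, add B -> .γ for every B-production
Closure: [S' -> .S, S -> .aA, S -> .cc]


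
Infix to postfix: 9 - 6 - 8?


Left to right (same or higher precedence on left)
Postfix: 9 6 - 8 -


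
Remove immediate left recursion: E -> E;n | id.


Left-recursive alternatives: E;n; non-recursive: id
Introduce E': E -> idE', E' -> ;nE' | ε


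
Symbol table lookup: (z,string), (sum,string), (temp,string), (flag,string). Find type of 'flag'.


Lookup 'flag' → type string


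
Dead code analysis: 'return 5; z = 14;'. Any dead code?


statement follows a return and is unreachable
Dead: 'z = 14'


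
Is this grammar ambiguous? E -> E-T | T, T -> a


precedence layered via separate nonterminal T: deterministic
Unambiguous


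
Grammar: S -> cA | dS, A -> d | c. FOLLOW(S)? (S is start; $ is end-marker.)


$ ∈ FOLLOW(S). For each A -> αBβ: add FIRST(β)\{ε} to FOLLOW(B); if β nullable, add FOLLOW(A).
FOLLOW(S) = {$}


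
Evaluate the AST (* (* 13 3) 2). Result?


Evaluate inner: (* 13 3) = 39
Evaluate root: (* 39 2) = 78
Result: 78


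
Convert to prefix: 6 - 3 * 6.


'*' binds tighter: tree is (- 6 (* 3 6))
Prefix: - 6 * 3 6


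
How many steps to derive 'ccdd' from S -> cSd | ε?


Derivation: S => cSd => ccSdd => ccdd
Steps: 3


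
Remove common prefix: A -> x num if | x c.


Common prefix: 'x'
Factored: A -> x A', A' -> num if | c


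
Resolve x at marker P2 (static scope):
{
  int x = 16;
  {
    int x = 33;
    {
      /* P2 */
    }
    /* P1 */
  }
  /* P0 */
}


P2's block does not declare x; resolves to the enclosing declaration at depth 1
x = 33


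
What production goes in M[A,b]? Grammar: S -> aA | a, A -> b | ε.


For [A, b]: 'b' ∈ FIRST(b)
Entry: A -> b


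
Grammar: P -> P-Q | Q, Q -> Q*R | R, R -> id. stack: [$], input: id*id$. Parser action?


no handle on stack; shift 'id'
Action: shift


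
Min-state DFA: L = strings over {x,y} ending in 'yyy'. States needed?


Track the longest suffix of input matching a prefix of 'yyy': 4 classes (prefixes of length 0..3)
Minimal DFA: 4 states


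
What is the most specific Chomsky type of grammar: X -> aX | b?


Right-linear: every RHS is a terminal or a terminal followed by one nonterminal
Classification: Type 3 (Regular)


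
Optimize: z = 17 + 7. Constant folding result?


17 + 7 = 24 at compile time
Optimized: z = 24


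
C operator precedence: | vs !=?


'!=' is equality (level 6); '|' is bitwise OR (level 3)
Higher level binds tighter
'!=' has higher precedence than '|'


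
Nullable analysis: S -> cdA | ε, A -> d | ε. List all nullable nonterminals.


A nonterminal is nullable iff some alternative derives ε (directly, or every symbol in it is nullable)
Nullable: {A, S}


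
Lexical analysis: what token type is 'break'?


Pattern: reserved word
Type: KEYWORD


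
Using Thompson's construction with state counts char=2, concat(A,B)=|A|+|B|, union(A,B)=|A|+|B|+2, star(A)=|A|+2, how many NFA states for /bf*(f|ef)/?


Syntax tree has 5 char leaf(s), 1 union(s), 1 star(s)
chars contribute 5×2 = 10; each union adds +2; each star adds +2
Total: 10 + 2 + 2 = 14 states


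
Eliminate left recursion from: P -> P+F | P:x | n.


Left-recursive alternatives: P+F, P:x; non-recursive: n
Introduce P': P -> nP', P' -> +FP' | :xP' | ε


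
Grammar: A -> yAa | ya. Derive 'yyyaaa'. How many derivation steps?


Derivation: A => yAa => yyAaa => yyyaaa
Steps: 3


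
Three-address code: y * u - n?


Break into single-operator statements:
t1 = y * u
t2 = t1 - n


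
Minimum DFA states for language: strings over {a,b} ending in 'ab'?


Track the longest suffix of input matching a prefix of 'ab': 3 classes (prefixes of length 0..2)
Minimal DFA: 3 states


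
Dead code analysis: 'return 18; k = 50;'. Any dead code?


statement follows a return and is unreachable
Dead: 'k = 50'


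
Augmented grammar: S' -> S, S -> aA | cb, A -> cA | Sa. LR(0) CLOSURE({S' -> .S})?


Start: S' -> .S
For each item with dot before a nonterminal B, add B -> .γ for every B-production
Closure: [S' -> .S, S -> .aA, S -> .cb]


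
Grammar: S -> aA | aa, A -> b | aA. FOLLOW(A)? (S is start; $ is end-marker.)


$ ∈ FOLLOW(S). For each A -> αBβ: add FIRST(β)\{ε} to FOLLOW(B); if β nullable, add FOLLOW(A).
FOLLOW(A) = {$}


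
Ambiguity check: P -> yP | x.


right-linear, alternatives start with distinct terminals 'y' vs 'x': unique leftmost derivation
Unambiguous


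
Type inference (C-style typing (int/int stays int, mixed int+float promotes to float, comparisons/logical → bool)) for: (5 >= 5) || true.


Operand types: bool || bool
Rule: logical operators take bool operands and yield bool
Result type: bool


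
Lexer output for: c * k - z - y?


Scan left to right, longest-match per lexeme
Tokens: ID(c), OP(*), ID(k), OP(-), ID(z), OP(-), ID(y)


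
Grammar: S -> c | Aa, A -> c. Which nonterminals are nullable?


A nonterminal is nullable iff some alternative derives ε (directly, or every symbol in it is nullable)
Nullable: {}


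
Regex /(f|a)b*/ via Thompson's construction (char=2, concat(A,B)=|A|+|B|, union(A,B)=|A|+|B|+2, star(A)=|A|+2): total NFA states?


Syntax tree has 3 char leaf(s), 1 union(s), 1 star(s)
chars contribute 3×2 = 6; each union adds +2; each star adds +2
Total: 6 + 2 + 2 = 10 states


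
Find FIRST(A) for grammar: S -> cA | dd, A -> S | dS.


Per alternative of A: FIRST(S) = {c, d}; FIRST(dS) = {d}
FIRST(A) = {c, d}


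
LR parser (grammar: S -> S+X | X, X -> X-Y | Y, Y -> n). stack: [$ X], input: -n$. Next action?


shift '-' to continue X -> X-Y
Action: shift


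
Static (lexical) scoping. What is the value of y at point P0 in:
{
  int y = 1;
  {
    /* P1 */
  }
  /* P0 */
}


y declared in the same block as P0
y = 1


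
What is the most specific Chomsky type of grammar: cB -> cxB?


LHS has context (more than one symbol) and |LHS| ≤ |RHS|
Classification: Type 1 (Context-Sensitive)


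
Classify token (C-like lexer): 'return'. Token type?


Pattern: reserved word
Type: KEYWORD


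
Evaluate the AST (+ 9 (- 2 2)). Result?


Evaluate inner: (- 2 2) = 0
Evaluate root: (+ 9 0) = 9
Result: 9


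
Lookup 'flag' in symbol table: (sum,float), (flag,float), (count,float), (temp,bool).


Lookup 'flag' → type float


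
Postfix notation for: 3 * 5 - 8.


Left to right (same or higher precedence on left)
Postfix: 3 5 * 8 -


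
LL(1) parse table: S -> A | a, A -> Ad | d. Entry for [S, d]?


For [S, d]: 'd' ∈ FIRST(A)
Entry: S -> A


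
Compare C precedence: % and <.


'%' is multiplicative (level 10); '<' is relational (level 7)
Higher level binds tighter
'%' has higher precedence than '<'


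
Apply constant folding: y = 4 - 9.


4 - 9 = -5 at compile time
Optimized: y = -5


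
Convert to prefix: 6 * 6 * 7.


left-to-right (same/higher precedence on left): tree is (* (* 6 6) 7)
Prefix: * * 6 6 7


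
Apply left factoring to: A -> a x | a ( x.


Common prefix: 'a'
Factored: A -> a A', A' -> x | ( x


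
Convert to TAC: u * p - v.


Break into single-operator statements:
t1 = u * p
t2 = t1 - v


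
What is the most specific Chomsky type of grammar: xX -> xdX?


LHS has context (more than one symbol) and |LHS| ≤ |RHS|
Classification: Type 1 (Context-Sensitive)
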